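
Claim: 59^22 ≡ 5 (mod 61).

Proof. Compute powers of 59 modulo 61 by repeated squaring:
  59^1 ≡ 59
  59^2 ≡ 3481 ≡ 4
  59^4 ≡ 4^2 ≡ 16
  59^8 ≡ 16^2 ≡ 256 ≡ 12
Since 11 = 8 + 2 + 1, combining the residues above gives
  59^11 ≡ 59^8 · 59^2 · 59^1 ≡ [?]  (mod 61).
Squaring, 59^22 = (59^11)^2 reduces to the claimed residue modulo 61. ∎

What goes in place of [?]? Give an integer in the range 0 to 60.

Multiply the listed residues: 12 · 4 · 59 = 48 → 2832.
Reducing modulo 61: 2832 = 46·61 + 26, so 59^11 ≡ 26.

26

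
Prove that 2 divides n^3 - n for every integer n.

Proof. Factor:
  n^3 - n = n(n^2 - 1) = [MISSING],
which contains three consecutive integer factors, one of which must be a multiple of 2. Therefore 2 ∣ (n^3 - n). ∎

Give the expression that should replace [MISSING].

(n - 1)n(n + 1)

n(n^2 - 1) = n(n - 1)(n + 1) = (n - 1)n(n + 1).
These three factors are consecutive integers, so their product is divisible by 2.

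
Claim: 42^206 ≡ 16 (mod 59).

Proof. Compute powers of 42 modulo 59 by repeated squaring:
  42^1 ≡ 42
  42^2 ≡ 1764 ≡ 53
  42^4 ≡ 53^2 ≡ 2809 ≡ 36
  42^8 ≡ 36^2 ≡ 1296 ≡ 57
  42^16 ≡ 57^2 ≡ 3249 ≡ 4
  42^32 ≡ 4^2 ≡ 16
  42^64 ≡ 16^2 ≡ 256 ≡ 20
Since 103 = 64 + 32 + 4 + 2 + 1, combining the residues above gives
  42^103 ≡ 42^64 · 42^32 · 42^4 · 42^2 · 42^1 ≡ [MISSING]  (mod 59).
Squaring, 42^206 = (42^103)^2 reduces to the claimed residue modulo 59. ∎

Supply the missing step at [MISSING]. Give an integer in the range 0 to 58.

55

Multiply the listed residues: 20 · 16 · 36 · 53 · 42 = 320 → 11520 → 610560 → 25643520.
Reducing modulo 59: 25643520 = 434635·59 + 55, so 42^103 ≡ 55.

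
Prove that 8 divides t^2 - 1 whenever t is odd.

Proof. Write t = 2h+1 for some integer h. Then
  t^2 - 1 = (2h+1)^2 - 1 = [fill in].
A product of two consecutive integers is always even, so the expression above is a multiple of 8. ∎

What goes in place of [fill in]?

(2h+1)^2 - 1 = 4h^2 + 4h + 1 - 1 = 4h^2 + 4h = 4h(h+1).
Since h and h+1 are consecutive, h(h+1) is even, and 4·(even) is a multiple of 8.

4h(h + 1)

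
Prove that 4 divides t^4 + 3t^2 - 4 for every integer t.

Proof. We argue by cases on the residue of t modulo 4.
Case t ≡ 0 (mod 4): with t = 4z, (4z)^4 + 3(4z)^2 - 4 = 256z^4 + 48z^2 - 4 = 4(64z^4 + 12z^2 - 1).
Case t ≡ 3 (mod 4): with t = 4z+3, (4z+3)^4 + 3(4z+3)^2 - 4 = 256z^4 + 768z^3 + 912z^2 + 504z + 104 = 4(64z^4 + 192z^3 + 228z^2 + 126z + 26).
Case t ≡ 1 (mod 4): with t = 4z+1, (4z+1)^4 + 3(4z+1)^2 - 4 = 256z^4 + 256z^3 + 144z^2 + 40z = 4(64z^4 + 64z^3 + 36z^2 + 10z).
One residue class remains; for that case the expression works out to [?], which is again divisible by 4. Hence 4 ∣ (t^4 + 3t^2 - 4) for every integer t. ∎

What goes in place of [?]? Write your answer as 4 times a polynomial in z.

4(64z^4 + 128z^3 + 108z^2 + 44z + 6)

The residues treated are {0, 3, 1}, so the missing case is t ≡ 2 (mod 4); write t = 4z+2.
Then (4z+2)^4 + 3(4z+2)^2 - 4 = 256z^4 + 512z^3 + 432z^2 + 176z + 24 = 4(64z^4 + 128z^3 + 108z^2 + 44z + 6).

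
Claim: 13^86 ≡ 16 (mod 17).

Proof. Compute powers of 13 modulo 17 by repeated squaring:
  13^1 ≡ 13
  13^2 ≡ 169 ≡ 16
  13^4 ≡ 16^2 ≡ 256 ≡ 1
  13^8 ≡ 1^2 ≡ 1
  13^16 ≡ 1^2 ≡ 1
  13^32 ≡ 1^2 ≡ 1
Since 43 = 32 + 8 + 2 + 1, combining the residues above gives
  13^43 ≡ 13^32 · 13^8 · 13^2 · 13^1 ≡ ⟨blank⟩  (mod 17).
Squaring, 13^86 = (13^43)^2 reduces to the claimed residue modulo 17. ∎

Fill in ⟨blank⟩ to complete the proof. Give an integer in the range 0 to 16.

13^32 · 13^8 · 13^2 · 13^1 ≡ 1 · 1 · 16 · 13 = 208.
208 mod 17 = 4, so 13^43 ≡ 4 (mod 17).

4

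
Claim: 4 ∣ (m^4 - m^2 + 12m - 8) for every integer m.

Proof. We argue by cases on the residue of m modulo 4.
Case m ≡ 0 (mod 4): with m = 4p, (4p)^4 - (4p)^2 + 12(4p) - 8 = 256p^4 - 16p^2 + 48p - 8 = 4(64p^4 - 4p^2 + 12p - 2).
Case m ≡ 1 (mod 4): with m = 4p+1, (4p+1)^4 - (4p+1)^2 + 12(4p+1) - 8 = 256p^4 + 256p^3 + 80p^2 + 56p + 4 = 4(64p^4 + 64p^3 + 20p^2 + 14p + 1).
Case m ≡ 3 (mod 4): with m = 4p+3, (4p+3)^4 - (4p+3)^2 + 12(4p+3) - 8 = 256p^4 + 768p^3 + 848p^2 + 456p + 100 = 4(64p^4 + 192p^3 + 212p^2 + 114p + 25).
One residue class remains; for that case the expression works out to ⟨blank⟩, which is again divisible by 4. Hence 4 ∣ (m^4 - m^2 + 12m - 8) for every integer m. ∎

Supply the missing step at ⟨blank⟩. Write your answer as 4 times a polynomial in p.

Only m ≡ 2 (mod 4) is unaccounted for. Put m = 4p+2:
(4p+2)^4 - (4p+2)^2 + 12(4p+2) - 8 expands to 256p^4 + 512p^3 + 368p^2 + 160p + 28,
and factoring out 4 leaves 4(64p^4 + 128p^3 + 92p^2 + 40p + 7).

4(64p^4 + 128p^3 + 92p^2 + 40p + 7)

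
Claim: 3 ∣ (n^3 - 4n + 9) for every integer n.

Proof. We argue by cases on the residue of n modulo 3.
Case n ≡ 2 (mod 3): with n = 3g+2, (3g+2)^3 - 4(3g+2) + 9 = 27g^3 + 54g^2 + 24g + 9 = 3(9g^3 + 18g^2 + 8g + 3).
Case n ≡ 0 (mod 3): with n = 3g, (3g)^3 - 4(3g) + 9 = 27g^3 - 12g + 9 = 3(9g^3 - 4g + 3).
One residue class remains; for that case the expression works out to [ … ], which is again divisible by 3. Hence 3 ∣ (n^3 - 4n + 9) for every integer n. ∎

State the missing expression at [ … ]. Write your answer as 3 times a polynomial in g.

3(9g^3 + 9g^2 - g + 2)

Only n ≡ 1 (mod 3) is unaccounted for. Put n = 3g+1:
(3g+1)^3 - 4(3g+1) + 9 expands to 27g^3 + 27g^2 - 3g + 6,
and factoring out 3 leaves 3(9g^3 + 9g^2 - g + 2).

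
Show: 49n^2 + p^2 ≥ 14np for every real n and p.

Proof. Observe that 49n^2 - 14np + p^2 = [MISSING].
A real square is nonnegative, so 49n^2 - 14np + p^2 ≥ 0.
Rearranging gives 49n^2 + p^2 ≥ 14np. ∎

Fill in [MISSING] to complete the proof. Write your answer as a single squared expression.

The leading and trailing coefficients are 7^2 and 1^2, and 14 = 2·7·1, so the trinomial is (7n - p)^2.
Hence 49n^2 - 14np + p^2 ≥ 0.

(7n - p)^2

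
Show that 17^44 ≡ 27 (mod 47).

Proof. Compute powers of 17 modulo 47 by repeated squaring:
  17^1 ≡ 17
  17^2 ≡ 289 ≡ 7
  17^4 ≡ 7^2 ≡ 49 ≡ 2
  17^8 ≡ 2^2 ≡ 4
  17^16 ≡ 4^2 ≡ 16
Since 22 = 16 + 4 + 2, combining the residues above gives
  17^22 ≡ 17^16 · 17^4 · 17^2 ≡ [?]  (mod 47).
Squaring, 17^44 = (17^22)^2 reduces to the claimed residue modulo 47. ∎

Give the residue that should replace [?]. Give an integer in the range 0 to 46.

36

Multiply the listed residues: 16 · 2 · 7 = 32 → 224.
Reducing modulo 47: 224 = 4·47 + 36, so 17^22 ≡ 36.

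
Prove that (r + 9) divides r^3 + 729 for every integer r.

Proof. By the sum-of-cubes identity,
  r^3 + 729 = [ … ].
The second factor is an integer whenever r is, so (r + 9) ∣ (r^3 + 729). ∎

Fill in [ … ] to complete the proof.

Polynomial division of r^3 + 729 by r + 9 leaves remainder 0 and quotient r^2 - 9r + 81.
Hence r^3 + 729 = (r + 9)(r^2 - 9r + 81).

(r + 9)(r^2 - 9r + 81)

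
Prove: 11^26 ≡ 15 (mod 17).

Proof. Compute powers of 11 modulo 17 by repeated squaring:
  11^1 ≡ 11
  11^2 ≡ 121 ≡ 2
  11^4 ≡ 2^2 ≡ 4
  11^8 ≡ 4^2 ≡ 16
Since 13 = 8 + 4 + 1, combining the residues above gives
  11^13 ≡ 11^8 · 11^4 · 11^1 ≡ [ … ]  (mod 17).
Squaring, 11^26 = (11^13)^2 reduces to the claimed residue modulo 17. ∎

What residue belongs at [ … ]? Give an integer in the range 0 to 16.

Multiply the listed residues: 16 · 4 · 11 = 64 → 704.
Reducing modulo 17: 704 = 41·17 + 7, so 11^13 ≡ 7.

7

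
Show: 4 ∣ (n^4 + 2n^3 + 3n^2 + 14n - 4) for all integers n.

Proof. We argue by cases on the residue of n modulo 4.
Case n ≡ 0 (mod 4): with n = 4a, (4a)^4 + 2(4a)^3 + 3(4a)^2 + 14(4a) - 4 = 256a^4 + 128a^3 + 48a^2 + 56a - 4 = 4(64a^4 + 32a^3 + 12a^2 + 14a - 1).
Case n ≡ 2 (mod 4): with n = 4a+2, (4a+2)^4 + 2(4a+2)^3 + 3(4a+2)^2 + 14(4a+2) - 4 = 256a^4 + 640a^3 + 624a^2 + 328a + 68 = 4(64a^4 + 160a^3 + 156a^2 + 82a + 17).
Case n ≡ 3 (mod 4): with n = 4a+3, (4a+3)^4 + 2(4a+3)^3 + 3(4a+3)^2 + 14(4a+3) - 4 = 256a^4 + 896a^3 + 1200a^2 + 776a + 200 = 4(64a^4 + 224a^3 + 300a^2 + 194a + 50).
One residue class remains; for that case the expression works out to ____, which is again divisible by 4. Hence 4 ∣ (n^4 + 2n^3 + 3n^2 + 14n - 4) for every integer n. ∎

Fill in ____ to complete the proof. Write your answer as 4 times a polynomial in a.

Only n ≡ 1 (mod 4) is unaccounted for. Put n = 4a+1:
(4a+1)^4 + 2(4a+1)^3 + 3(4a+1)^2 + 14(4a+1) - 4 expands to 256a^4 + 384a^3 + 240a^2 + 120a + 16,
and factoring out 4 leaves 4(64a^4 + 96a^3 + 60a^2 + 30a + 4).

4(64a^4 + 96a^3 + 60a^2 + 30a + 4)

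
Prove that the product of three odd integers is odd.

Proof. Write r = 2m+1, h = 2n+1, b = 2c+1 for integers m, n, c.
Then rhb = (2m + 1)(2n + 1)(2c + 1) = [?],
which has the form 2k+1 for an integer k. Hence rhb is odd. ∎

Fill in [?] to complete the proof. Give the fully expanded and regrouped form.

2(4cmn + 2cm + 2cn + c + 2mn + m + n) + 1

(2m + 1)(2n + 1)(2c + 1) = 8cmn + 4cm + 4cn + 2c + 4mn + 2m + 2n + 1
= 2(4cmn + 2cm + 2cn + c + 2mn + m + n) + 1.
Since 4cmn + 2cm + 2cn + c + 2mn + m + n is an integer, the product is of the form 2k+1 for an integer k.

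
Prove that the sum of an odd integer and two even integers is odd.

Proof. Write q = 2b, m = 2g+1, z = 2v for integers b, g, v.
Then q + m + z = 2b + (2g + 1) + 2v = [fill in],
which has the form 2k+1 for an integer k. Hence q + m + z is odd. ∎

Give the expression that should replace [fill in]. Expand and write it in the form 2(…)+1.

Expanding: 2b + (2g + 1) + 2v = 2b + 2g + 2v + 1.
Every term except the constant is even, so this is 2(b + g + v) + 1,
and b + g + v ∈ ℤ gives the required form.

2(b + g + v) + 1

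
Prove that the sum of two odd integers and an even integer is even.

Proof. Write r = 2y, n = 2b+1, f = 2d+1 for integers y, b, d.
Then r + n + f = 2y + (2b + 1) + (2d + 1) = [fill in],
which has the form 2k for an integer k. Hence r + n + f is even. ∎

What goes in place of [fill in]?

2(b + d + y + 1)

2y + (2b + 1) + (2d + 1) = 2b + 2d + 2y + 2
= 2(b + d + y + 1).
Since b + d + y + 1 is an integer, the sum is of the form 2k for an integer k.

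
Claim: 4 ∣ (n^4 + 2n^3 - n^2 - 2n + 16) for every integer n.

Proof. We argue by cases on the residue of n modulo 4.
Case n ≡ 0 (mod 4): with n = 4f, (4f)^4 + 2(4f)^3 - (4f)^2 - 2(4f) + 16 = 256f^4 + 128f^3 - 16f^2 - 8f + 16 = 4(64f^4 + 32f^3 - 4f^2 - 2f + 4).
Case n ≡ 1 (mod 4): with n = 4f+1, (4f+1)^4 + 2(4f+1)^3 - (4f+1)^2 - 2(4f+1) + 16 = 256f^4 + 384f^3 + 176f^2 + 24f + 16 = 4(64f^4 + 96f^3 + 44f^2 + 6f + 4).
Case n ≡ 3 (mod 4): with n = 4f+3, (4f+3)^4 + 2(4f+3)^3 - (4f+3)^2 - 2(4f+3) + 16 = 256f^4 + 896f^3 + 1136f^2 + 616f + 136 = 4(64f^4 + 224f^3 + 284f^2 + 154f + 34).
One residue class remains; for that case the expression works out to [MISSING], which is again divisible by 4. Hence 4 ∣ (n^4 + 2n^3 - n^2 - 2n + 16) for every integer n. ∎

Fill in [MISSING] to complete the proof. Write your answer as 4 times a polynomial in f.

4(64f^4 + 160f^3 + 140f^2 + 50f + 10)

The residues treated are {0, 1, 3}, so the missing case is n ≡ 2 (mod 4); write n = 4f+2.
Then (4f+2)^4 + 2(4f+2)^3 - (4f+2)^2 - 2(4f+2) + 16 = 256f^4 + 640f^3 + 560f^2 + 200f + 40 = 4(64f^4 + 160f^3 + 140f^2 + 50f + 10).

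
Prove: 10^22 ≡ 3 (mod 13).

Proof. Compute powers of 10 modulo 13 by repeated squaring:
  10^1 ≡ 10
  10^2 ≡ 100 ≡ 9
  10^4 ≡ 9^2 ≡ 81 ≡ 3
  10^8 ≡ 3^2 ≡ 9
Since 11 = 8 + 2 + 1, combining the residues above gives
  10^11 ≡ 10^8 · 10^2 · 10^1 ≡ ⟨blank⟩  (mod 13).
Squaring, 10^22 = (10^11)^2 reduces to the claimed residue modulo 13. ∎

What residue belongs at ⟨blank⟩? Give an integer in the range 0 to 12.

Multiply the listed residues: 9 · 9 · 10 = 81 → 810.
Reducing modulo 13: 810 = 62·13 + 4, so 10^11 ≡ 4.

4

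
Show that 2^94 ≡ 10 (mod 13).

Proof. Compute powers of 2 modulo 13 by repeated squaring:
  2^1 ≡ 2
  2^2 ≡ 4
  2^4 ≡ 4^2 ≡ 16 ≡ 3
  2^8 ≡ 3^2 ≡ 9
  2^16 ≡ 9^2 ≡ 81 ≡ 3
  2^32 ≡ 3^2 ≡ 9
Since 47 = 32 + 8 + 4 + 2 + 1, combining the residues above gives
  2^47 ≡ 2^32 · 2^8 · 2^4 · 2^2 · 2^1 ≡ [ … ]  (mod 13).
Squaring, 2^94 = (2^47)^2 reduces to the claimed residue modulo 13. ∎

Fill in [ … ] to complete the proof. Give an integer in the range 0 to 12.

7

Multiply the listed residues: 9 · 9 · 3 · 4 · 2 = 81 → 243 → 972 → 1944.
Reducing modulo 13: 1944 = 149·13 + 7, so 2^47 ≡ 7.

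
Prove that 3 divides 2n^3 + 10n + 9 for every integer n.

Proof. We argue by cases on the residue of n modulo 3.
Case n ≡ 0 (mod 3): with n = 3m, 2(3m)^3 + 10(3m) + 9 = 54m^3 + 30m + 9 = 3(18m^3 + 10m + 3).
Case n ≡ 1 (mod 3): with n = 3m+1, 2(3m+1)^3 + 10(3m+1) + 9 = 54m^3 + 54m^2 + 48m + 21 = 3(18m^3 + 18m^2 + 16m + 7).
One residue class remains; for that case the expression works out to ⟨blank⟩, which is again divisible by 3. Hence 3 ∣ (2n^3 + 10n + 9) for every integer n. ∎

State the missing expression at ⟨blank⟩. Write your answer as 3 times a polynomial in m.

The residues treated are {0, 1}, so the missing case is n ≡ 2 (mod 3); write n = 3m+2.
Then 2(3m+2)^3 + 10(3m+2) + 9 = 54m^3 + 108m^2 + 102m + 45 = 3(18m^3 + 36m^2 + 34m + 15).

3(18m^3 + 36m^2 + 34m + 15)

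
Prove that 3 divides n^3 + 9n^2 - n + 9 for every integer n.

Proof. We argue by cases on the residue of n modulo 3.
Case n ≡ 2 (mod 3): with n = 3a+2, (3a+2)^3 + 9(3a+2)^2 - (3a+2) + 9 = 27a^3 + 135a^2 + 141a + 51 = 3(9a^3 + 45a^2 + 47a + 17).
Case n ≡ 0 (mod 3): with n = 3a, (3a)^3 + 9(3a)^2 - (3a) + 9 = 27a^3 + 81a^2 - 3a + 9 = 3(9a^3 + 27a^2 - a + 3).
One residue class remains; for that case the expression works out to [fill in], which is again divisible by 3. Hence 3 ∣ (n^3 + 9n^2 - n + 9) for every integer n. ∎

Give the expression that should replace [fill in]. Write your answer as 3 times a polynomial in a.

3(9a^3 + 36a^2 + 20a + 6)

The residues treated are {2, 0}, so the missing case is n ≡ 1 (mod 3); write n = 3a+1.
Then (3a+1)^3 + 9(3a+1)^2 - (3a+1) + 9 = 27a^3 + 108a^2 + 60a + 18 = 3(9a^3 + 36a^2 + 20a + 6).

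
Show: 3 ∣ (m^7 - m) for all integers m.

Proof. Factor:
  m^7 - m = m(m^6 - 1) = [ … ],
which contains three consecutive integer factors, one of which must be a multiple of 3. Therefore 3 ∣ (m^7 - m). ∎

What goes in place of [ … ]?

m^6 - 1 = (m^2 - 1)(m^4 + m^2 + 1), and m^2 - 1 = (m-1)(m+1).
So m(m^6 - 1) = (m - 1)m(m + 1)(m^4 + m^2 + 1).

(m - 1)m(m + 1)(m^4 + m^2 + 1)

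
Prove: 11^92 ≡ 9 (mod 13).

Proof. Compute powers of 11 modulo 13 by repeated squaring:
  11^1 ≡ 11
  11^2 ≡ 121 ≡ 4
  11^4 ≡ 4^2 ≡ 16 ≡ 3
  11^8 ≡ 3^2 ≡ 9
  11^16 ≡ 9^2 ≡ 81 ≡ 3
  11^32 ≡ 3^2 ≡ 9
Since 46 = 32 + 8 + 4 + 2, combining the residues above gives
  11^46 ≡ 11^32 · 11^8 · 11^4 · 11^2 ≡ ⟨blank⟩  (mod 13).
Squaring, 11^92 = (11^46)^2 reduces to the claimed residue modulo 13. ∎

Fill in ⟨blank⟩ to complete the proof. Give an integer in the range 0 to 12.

10

11^32 · 11^8 · 11^4 · 11^2 ≡ 9 · 9 · 3 · 4 = 972.
972 mod 13 = 10, so 11^46 ≡ 10 (mod 13).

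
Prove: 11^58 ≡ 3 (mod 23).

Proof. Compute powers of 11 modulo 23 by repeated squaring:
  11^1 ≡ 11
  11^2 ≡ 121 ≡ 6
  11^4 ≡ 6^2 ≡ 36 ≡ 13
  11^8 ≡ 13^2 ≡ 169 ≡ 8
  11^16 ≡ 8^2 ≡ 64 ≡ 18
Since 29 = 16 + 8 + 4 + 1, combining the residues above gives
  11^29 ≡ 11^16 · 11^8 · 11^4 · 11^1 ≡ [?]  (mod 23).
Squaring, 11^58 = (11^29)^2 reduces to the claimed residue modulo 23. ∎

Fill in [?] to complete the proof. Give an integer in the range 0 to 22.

11^16 · 11^8 · 11^4 · 11^1 ≡ 18 · 8 · 13 · 11 = 20592.
20592 mod 23 = 7, so 11^29 ≡ 7 (mod 23).

7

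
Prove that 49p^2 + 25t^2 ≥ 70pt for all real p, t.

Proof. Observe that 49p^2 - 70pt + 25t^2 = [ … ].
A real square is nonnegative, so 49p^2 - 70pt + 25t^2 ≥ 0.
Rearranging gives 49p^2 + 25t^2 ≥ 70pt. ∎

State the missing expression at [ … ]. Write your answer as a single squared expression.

(7p - 5t)^2

The leading and trailing coefficients are 7^2 and 5^2, and 70 = 2·7·5, so the trinomial is (7p - 5t)^2.
Hence 49p^2 - 70pt + 25t^2 ≥ 0.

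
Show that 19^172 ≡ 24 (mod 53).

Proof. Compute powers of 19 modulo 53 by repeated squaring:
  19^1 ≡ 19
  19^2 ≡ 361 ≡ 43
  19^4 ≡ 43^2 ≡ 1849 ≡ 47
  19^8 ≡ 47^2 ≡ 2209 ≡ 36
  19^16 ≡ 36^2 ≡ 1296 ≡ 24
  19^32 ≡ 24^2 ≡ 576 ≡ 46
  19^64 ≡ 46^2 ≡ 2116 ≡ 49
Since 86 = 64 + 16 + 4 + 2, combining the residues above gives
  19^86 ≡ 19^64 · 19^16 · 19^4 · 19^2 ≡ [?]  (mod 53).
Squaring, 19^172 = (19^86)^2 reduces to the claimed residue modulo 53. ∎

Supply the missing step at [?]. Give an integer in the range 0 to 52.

19^64 · 19^16 · 19^4 · 19^2 ≡ 49 · 24 · 47 · 43 = 2376696.
2376696 mod 53 = 17, so 19^86 ≡ 17 (mod 53).

17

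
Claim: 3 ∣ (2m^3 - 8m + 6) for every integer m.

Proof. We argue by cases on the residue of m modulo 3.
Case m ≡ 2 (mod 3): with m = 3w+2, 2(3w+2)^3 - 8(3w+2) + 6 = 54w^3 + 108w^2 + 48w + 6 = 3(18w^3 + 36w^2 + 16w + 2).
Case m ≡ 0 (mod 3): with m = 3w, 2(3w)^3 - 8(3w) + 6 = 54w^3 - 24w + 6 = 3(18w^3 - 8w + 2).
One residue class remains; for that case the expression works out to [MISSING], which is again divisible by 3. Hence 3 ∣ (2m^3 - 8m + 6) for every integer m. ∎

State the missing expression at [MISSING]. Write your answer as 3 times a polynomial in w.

The residues treated are {2, 0}, so the missing case is m ≡ 1 (mod 3); write m = 3w+1.
Then 2(3w+1)^3 - 8(3w+1) + 6 = 54w^3 + 54w^2 - 6w = 3(18w^3 + 18w^2 - 2w).

3(18w^3 + 18w^2 - 2w)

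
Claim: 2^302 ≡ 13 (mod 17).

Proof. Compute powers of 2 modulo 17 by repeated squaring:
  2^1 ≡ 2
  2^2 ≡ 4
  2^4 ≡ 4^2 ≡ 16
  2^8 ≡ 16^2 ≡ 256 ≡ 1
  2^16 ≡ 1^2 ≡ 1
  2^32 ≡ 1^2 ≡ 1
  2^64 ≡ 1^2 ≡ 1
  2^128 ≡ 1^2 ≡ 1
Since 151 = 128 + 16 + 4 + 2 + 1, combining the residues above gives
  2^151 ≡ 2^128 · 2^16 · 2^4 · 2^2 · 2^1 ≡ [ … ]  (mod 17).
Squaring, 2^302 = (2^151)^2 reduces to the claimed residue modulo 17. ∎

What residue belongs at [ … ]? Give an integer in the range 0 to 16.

2^128 · 2^16 · 2^4 · 2^2 · 2^1 ≡ 1 · 1 · 16 · 4 · 2 = 128.
128 mod 17 = 9, so 2^151 ≡ 9 (mod 17).

9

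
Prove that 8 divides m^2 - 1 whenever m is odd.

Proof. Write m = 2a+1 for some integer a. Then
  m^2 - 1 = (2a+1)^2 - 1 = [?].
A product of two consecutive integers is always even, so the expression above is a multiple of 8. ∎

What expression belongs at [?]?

4a(a + 1)

(2a+1)^2 - 1 = 4a^2 + 4a + 1 - 1 = 4a^2 + 4a = 4a(a+1).
Since a and a+1 are consecutive, a(a+1) is even, and 4·(even) is a multiple of 8.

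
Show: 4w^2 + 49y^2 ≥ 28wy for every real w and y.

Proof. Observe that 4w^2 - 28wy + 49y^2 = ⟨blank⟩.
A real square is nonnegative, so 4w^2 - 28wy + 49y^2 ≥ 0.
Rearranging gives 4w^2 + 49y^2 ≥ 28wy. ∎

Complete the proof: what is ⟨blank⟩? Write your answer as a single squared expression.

(2w - 7y)^2

4w^2 - 28wy + 49y^2 is a perfect-square trinomial: the outer terms are (2w)^2 and (7y)^2, and the cross term is -2·2w·7y.
So 4w^2 - 28wy + 49y^2 = (2w - 7y)^2 ≥ 0.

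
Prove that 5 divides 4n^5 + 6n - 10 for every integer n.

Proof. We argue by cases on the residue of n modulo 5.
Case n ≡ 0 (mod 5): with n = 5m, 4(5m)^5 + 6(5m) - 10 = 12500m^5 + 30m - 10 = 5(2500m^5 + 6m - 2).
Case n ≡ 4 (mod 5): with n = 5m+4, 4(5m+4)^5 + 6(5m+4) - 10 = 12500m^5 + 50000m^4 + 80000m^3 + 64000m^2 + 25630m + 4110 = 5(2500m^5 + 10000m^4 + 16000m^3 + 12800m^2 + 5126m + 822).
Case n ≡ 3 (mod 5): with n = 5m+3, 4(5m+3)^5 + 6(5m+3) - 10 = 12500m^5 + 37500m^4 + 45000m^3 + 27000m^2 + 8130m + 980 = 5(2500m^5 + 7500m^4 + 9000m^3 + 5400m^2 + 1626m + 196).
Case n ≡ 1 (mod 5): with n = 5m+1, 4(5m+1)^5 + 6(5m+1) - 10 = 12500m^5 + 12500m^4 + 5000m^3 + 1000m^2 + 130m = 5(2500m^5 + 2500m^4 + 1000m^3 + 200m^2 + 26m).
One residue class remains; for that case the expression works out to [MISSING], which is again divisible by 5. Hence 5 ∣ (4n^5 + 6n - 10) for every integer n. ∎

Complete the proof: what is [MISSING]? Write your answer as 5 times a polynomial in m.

The residues treated are {0, 4, 3, 1}, so the missing case is n ≡ 2 (mod 5); write n = 5m+2.
Then 4(5m+2)^5 + 6(5m+2) - 10 = 12500m^5 + 25000m^4 + 20000m^3 + 8000m^2 + 1630m + 130 = 5(2500m^5 + 5000m^4 + 4000m^3 + 1600m^2 + 326m + 26).

5(2500m^5 + 5000m^4 + 4000m^3 + 1600m^2 + 326m + 26)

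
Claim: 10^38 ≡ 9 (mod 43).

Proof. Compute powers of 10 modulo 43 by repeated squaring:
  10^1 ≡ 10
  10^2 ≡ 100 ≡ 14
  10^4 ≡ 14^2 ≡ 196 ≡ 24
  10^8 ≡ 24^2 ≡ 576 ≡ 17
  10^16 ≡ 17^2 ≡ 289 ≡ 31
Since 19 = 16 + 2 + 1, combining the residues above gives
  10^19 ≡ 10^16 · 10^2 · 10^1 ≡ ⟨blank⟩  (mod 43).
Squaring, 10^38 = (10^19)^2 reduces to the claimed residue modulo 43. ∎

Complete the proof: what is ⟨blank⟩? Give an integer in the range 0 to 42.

Multiply the listed residues: 31 · 14 · 10 = 434 → 4340.
Reducing modulo 43: 4340 = 100·43 + 40, so 10^19 ≡ 40.

40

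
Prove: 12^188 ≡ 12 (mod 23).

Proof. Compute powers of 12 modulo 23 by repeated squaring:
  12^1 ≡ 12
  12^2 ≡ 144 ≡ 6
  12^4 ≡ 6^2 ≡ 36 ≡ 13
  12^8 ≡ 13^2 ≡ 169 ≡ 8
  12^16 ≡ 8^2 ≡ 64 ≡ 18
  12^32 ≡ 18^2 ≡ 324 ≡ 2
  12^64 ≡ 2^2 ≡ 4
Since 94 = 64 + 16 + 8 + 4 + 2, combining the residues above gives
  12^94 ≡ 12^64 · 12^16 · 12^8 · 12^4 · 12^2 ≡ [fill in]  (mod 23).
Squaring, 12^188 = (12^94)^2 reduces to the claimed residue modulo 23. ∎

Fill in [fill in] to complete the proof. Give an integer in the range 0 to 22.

Multiply the listed residues: 4 · 18 · 8 · 13 · 6 = 72 → 576 → 7488 → 44928.
Reducing modulo 23: 44928 = 1953·23 + 9, so 12^94 ≡ 9.

9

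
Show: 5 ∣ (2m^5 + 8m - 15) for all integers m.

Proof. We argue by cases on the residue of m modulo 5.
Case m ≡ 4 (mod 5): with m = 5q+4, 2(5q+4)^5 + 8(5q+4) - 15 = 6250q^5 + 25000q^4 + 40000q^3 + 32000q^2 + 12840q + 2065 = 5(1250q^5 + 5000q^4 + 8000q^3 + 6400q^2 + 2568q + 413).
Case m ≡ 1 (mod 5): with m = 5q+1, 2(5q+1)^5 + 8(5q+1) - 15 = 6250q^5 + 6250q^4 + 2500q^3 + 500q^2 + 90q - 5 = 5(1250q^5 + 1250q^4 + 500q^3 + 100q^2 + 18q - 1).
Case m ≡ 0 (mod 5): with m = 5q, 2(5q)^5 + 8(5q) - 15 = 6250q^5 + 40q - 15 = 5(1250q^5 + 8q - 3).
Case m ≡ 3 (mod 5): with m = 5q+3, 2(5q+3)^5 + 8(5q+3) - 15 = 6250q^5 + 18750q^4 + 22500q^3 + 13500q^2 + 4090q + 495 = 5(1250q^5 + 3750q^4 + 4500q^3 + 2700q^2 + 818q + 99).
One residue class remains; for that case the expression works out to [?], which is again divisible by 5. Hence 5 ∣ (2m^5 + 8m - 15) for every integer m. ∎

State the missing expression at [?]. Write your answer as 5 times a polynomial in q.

The residues treated are {4, 1, 0, 3}, so the missing case is m ≡ 2 (mod 5); write m = 5q+2.
Then 2(5q+2)^5 + 8(5q+2) - 15 = 6250q^5 + 12500q^4 + 10000q^3 + 4000q^2 + 840q + 65 = 5(1250q^5 + 2500q^4 + 2000q^3 + 800q^2 + 168q + 13).

5(1250q^5 + 2500q^4 + 2000q^3 + 800q^2 + 168q + 13)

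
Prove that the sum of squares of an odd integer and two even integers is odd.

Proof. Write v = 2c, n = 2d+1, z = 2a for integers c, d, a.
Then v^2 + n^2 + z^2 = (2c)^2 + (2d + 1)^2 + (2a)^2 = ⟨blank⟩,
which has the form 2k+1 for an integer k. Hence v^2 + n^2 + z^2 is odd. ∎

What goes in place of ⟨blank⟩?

Expanding: (2c)^2 + (2d + 1)^2 + (2a)^2 = 4a^2 + 4c^2 + 4d^2 + 4d + 1.
Every term except the constant is even, so this is 2(2a^2 + 2c^2 + 2d^2 + 2d) + 1,
and 2a^2 + 2c^2 + 2d^2 + 2d ∈ ℤ gives the required form.

2(2a^2 + 2c^2 + 2d^2 + 2d) + 1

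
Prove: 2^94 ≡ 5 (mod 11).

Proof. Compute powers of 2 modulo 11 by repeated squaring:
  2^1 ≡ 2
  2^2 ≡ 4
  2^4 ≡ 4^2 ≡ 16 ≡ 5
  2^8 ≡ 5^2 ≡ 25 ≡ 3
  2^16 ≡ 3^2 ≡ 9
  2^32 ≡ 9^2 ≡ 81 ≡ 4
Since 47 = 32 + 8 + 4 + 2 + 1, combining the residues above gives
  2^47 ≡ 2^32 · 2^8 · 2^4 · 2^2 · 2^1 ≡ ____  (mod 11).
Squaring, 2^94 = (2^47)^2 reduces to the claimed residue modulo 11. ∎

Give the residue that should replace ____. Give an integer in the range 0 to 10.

7

2^32 · 2^8 · 2^4 · 2^2 · 2^1 ≡ 4 · 3 · 5 · 4 · 2 = 480.
480 mod 11 = 7, so 2^47 ≡ 7 (mod 11).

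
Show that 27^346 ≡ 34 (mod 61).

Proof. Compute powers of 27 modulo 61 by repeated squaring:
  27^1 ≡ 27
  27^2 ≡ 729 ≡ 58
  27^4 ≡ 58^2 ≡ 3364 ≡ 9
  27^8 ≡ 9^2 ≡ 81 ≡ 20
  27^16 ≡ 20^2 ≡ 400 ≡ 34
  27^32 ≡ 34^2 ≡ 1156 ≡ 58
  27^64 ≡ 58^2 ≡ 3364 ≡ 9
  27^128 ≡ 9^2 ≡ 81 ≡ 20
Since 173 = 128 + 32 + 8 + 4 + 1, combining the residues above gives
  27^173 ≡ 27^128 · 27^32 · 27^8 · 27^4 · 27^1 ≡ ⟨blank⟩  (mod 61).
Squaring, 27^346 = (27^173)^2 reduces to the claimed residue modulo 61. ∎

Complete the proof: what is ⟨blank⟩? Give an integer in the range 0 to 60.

Multiply the listed residues: 20 · 58 · 20 · 9 · 27 = 1160 → 23200 → 208800 → 5637600.
Reducing modulo 61: 5637600 = 92419·61 + 41, so 27^173 ≡ 41.

41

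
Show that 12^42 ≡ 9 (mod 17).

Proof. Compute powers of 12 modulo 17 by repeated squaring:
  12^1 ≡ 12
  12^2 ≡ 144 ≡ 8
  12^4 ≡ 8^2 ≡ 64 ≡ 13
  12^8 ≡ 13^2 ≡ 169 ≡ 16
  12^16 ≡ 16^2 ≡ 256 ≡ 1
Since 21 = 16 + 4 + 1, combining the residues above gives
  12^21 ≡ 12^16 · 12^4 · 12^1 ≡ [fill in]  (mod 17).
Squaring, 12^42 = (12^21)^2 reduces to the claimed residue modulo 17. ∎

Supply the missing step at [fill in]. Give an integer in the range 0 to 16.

3

Multiply the listed residues: 1 · 13 · 12 = 13 → 156.
Reducing modulo 17: 156 = 9·17 + 3, so 12^21 ≡ 3.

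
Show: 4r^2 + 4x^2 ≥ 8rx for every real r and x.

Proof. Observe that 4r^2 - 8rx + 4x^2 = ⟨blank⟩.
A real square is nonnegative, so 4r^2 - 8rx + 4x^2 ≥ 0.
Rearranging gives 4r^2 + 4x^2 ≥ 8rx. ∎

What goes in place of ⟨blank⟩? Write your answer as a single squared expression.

(2r - 2x)^2

4r^2 - 8rx + 4x^2 is a perfect-square trinomial: the outer terms are (2r)^2 and (2x)^2, and the cross term is -2·2r·2x.
So 4r^2 - 8rx + 4x^2 = (2r - 2x)^2 ≥ 0.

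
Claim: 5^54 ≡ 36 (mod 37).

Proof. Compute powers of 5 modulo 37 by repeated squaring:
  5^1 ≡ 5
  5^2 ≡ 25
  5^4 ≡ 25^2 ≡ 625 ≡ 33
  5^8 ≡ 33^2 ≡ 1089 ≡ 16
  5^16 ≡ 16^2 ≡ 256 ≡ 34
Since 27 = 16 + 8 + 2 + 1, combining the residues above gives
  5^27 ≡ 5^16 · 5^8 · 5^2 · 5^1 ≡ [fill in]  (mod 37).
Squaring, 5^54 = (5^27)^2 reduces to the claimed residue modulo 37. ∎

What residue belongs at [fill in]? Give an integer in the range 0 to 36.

31

5^16 · 5^8 · 5^2 · 5^1 ≡ 34 · 16 · 25 · 5 = 68000.
68000 mod 37 = 31, so 5^27 ≡ 31 (mod 37).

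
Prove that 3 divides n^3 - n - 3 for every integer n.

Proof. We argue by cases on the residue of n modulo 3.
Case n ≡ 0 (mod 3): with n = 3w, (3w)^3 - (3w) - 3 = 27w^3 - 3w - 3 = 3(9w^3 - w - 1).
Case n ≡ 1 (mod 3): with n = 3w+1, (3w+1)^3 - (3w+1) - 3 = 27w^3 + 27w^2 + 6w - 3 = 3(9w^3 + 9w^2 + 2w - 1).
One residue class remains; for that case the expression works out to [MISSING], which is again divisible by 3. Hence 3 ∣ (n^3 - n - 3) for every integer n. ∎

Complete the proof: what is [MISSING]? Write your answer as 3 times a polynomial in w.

3(9w^3 + 18w^2 + 11w + 1)

Only n ≡ 2 (mod 3) is unaccounted for. Put n = 3w+2:
(3w+2)^3 - (3w+2) - 3 expands to 27w^3 + 54w^2 + 33w + 3,
and factoring out 3 leaves 3(9w^3 + 18w^2 + 11w + 1).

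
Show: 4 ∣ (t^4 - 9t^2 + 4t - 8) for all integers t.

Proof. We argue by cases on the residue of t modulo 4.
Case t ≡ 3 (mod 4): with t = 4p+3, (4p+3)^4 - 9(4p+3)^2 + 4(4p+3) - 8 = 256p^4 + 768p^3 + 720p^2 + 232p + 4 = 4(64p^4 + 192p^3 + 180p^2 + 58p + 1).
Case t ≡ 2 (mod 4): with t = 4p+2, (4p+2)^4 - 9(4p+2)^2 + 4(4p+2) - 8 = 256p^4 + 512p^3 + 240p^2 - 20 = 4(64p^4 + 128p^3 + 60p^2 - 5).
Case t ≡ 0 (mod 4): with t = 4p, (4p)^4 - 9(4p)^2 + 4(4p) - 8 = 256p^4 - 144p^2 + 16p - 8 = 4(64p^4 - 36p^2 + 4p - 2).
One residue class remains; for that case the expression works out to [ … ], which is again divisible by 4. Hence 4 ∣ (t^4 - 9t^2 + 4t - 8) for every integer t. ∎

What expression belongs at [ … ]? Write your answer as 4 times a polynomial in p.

4(64p^4 + 64p^3 - 12p^2 - 10p - 3)

The residues treated are {3, 2, 0}, so the missing case is t ≡ 1 (mod 4); write t = 4p+1.
Then (4p+1)^4 - 9(4p+1)^2 + 4(4p+1) - 8 = 256p^4 + 256p^3 - 48p^2 - 40p - 12 = 4(64p^4 + 64p^3 - 12p^2 - 10p - 3).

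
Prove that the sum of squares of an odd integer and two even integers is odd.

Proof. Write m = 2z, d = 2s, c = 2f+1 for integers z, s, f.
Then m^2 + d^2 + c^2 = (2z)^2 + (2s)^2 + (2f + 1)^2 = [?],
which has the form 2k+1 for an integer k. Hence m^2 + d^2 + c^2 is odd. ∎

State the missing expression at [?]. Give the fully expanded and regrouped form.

(2z)^2 + (2s)^2 + (2f + 1)^2 = 4f^2 + 4f + 4s^2 + 4z^2 + 1
= 2(2f^2 + 2f + 2s^2 + 2z^2) + 1.
Since 2f^2 + 2f + 2s^2 + 2z^2 is an integer, the sum of squares is of the form 2k+1 for an integer k.

2(2f^2 + 2f + 2s^2 + 2z^2) + 1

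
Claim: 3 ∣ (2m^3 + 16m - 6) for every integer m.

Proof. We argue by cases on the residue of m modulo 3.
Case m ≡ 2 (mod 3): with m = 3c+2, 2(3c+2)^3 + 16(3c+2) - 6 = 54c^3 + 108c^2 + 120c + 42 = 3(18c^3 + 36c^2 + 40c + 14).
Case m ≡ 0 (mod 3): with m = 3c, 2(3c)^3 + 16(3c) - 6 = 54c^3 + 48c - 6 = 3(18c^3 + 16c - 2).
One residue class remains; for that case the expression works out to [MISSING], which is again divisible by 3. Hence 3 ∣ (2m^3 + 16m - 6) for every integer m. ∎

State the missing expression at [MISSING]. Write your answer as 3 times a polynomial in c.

Only m ≡ 1 (mod 3) is unaccounted for. Put m = 3c+1:
2(3c+1)^3 + 16(3c+1) - 6 expands to 54c^3 + 54c^2 + 66c + 12,
and factoring out 3 leaves 3(18c^3 + 18c^2 + 22c + 4).

3(18c^3 + 18c^2 + 22c + 4)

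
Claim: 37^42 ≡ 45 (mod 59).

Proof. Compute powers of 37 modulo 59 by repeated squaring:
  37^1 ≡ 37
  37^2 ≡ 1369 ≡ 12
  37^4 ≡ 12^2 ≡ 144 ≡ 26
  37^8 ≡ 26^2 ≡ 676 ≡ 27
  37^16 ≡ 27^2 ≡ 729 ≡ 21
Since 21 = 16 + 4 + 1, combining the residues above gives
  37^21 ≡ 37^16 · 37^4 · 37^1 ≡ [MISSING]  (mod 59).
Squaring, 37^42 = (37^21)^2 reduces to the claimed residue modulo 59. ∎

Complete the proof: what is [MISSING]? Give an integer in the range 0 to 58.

24

Multiply the listed residues: 21 · 26 · 37 = 546 → 20202.
Reducing modulo 59: 20202 = 342·59 + 24, so 37^21 ≡ 24.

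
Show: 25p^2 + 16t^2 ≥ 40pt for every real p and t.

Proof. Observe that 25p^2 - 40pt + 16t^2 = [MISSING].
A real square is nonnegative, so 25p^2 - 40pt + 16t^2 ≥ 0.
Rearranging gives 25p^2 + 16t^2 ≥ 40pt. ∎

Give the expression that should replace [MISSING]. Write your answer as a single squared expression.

The leading and trailing coefficients are 5^2 and 4^2, and 40 = 2·5·4, so the trinomial is (5p - 4t)^2.
Hence 25p^2 - 40pt + 16t^2 ≥ 0.

(5p - 4t)^2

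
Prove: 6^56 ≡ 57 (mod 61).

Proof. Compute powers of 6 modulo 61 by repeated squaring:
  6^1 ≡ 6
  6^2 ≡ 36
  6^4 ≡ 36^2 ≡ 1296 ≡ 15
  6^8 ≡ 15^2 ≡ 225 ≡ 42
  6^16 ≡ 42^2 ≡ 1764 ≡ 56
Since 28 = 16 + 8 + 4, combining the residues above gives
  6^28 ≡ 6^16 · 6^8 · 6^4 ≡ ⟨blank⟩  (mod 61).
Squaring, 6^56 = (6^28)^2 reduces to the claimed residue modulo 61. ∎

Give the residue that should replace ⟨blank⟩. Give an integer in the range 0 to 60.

22

6^16 · 6^8 · 6^4 ≡ 56 · 42 · 15 = 35280.
35280 mod 61 = 22, so 6^28 ≡ 22 (mod 61).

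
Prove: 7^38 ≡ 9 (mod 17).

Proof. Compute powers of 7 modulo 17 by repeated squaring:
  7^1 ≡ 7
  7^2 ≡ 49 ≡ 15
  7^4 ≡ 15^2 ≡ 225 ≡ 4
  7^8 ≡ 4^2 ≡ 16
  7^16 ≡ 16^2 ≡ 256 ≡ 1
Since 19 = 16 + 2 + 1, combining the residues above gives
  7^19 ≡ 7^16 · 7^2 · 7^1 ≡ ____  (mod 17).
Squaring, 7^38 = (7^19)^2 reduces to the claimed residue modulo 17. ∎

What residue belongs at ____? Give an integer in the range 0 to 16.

3

Multiply the listed residues: 1 · 15 · 7 = 15 → 105.
Reducing modulo 17: 105 = 6·17 + 3, so 7^19 ≡ 3.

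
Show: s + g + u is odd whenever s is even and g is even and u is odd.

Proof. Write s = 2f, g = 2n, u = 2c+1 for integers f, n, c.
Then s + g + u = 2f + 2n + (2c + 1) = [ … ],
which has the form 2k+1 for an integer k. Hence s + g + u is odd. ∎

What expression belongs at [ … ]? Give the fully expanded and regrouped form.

2(c + f + n) + 1

2f + 2n + (2c + 1) = 2c + 2f + 2n + 1
= 2(c + f + n) + 1.
Since c + f + n is an integer, the sum is of the form 2k+1 for an integer k.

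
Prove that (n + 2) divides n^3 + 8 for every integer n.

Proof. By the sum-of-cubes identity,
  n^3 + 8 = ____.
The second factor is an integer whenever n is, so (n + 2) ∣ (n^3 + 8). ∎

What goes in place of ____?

(n + 2)(n^2 - 2n + 4)

a^3 + b^3 = (a + b)(a^2 - ab + b^2). With a = n, b = 2:
n^3 + 8 = (n + 2)(n^2 - 2n + 4).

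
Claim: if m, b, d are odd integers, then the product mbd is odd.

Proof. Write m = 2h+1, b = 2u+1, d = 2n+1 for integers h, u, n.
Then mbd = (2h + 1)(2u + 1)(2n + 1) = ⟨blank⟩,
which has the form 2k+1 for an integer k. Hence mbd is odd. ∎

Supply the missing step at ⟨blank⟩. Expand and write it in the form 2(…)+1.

(2h + 1)(2u + 1)(2n + 1) = 8hnu + 4hn + 4hu + 2h + 4nu + 2n + 2u + 1
= 2(4hnu + 2hn + 2hu + h + 2nu + n + u) + 1.
Since 4hnu + 2hn + 2hu + h + 2nu + n + u is an integer, the product is of the form 2k+1 for an integer k.

2(4hnu + 2hn + 2hu + h + 2nu + n + u) + 1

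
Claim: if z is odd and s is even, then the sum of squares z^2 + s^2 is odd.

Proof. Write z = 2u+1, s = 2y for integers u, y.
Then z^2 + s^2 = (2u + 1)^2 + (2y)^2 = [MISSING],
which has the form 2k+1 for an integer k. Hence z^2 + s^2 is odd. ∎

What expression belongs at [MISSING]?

2(2u^2 + 2u + 2y^2) + 1

(2u + 1)^2 + (2y)^2 = 4u^2 + 4u + 4y^2 + 1
= 2(2u^2 + 2u + 2y^2) + 1.
Since 2u^2 + 2u + 2y^2 is an integer, the sum of squares is of the form 2k+1 for an integer k.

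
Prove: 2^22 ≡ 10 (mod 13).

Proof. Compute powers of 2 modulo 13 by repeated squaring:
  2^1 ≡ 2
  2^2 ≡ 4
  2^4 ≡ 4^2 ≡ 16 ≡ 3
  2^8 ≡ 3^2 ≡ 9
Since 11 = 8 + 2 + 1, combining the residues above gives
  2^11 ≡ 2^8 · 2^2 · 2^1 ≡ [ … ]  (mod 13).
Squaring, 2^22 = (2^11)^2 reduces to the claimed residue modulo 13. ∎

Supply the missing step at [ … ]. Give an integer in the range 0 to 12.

2^8 · 2^2 · 2^1 ≡ 9 · 4 · 2 = 72.
72 mod 13 = 7, so 2^11 ≡ 7 (mod 13).

7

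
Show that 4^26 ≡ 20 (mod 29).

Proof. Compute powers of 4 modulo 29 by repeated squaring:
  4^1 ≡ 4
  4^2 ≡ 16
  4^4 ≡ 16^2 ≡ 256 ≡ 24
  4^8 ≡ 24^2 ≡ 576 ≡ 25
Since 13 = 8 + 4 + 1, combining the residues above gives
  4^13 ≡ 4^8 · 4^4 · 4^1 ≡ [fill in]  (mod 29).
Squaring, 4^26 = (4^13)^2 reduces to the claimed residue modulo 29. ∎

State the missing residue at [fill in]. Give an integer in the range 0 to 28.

22

4^8 · 4^4 · 4^1 ≡ 25 · 24 · 4 = 2400.
2400 mod 29 = 22, so 4^13 ≡ 22 (mod 29).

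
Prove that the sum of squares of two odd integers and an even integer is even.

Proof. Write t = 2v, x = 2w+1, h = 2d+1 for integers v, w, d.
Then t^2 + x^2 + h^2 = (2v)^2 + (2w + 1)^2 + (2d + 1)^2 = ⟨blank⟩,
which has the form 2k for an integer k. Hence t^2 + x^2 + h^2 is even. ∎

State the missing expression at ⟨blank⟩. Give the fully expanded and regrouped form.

2(2d^2 + 2d + 2v^2 + 2w^2 + 2w + 1)

(2v)^2 + (2w + 1)^2 + (2d + 1)^2 = 4d^2 + 4d + 4v^2 + 4w^2 + 4w + 2
= 2(2d^2 + 2d + 2v^2 + 2w^2 + 2w + 1).
Since 2d^2 + 2d + 2v^2 + 2w^2 + 2w + 1 is an integer, the sum of squares is of the form 2k for an integer k.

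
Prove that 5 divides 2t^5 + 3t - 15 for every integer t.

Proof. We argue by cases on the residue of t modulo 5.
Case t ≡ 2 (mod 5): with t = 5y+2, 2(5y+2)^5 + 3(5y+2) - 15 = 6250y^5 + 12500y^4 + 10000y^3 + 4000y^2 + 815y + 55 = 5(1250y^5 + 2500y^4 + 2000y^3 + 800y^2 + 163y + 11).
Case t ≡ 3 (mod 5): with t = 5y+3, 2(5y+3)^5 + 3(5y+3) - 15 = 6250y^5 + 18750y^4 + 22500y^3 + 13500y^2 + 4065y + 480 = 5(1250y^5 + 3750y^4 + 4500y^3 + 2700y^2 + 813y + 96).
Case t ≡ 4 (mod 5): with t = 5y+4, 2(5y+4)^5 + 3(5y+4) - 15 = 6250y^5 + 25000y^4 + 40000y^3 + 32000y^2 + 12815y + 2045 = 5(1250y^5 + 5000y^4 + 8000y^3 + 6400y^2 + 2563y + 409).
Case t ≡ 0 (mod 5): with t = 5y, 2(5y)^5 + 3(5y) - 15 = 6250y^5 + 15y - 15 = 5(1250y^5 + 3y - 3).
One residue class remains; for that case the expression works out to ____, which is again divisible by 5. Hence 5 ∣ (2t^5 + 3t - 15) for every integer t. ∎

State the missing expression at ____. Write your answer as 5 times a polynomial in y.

5(1250y^5 + 1250y^4 + 500y^3 + 100y^2 + 13y - 2)

The residues treated are {2, 3, 4, 0}, so the missing case is t ≡ 1 (mod 5); write t = 5y+1.
Then 2(5y+1)^5 + 3(5y+1) - 15 = 6250y^5 + 6250y^4 + 2500y^3 + 500y^2 + 65y - 10 = 5(1250y^5 + 1250y^4 + 500y^3 + 100y^2 + 13y - 2).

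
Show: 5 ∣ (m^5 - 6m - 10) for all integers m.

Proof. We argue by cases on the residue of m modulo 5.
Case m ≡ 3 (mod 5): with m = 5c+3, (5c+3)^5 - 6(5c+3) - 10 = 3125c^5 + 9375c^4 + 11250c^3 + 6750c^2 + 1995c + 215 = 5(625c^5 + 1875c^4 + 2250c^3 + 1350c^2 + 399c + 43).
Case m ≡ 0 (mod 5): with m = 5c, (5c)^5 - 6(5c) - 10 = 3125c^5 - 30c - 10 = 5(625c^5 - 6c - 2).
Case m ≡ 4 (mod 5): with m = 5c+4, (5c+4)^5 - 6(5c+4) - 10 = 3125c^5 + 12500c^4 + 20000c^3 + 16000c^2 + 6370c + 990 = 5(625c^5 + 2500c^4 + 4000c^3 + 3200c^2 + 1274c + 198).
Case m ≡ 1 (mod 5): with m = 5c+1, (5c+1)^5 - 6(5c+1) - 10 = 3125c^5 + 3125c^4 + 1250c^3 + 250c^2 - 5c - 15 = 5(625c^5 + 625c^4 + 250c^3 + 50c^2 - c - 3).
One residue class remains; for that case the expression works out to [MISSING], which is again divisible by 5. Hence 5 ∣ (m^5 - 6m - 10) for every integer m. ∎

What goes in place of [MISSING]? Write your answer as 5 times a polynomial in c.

Only m ≡ 2 (mod 5) is unaccounted for. Put m = 5c+2:
(5c+2)^5 - 6(5c+2) - 10 expands to 3125c^5 + 6250c^4 + 5000c^3 + 2000c^2 + 370c + 10,
and factoring out 5 leaves 5(625c^5 + 1250c^4 + 1000c^3 + 400c^2 + 74c + 2).

5(625c^5 + 1250c^4 + 1000c^3 + 400c^2 + 74c + 2)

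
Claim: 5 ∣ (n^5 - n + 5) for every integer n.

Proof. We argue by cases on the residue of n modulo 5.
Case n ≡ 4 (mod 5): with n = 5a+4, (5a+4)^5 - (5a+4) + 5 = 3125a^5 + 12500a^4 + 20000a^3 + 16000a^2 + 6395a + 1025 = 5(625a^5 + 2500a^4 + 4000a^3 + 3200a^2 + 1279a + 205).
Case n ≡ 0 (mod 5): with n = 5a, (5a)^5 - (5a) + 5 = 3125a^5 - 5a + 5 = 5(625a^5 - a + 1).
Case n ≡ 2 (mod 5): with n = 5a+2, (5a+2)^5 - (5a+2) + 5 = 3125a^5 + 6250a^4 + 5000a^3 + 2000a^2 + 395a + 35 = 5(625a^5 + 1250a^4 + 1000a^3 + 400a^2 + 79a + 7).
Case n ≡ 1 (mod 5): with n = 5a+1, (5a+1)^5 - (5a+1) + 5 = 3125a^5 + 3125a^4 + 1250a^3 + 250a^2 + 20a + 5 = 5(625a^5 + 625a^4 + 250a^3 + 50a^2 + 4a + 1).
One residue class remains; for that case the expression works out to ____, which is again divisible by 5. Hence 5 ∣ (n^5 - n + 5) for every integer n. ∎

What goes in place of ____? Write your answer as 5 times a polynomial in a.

5(625a^5 + 1875a^4 + 2250a^3 + 1350a^2 + 404a + 49)

Only n ≡ 3 (mod 5) is unaccounted for. Put n = 5a+3:
(5a+3)^5 - (5a+3) + 5 expands to 3125a^5 + 9375a^4 + 11250a^3 + 6750a^2 + 2020a + 245,
and factoring out 5 leaves 5(625a^5 + 1875a^4 + 2250a^3 + 1350a^2 + 404a + 49).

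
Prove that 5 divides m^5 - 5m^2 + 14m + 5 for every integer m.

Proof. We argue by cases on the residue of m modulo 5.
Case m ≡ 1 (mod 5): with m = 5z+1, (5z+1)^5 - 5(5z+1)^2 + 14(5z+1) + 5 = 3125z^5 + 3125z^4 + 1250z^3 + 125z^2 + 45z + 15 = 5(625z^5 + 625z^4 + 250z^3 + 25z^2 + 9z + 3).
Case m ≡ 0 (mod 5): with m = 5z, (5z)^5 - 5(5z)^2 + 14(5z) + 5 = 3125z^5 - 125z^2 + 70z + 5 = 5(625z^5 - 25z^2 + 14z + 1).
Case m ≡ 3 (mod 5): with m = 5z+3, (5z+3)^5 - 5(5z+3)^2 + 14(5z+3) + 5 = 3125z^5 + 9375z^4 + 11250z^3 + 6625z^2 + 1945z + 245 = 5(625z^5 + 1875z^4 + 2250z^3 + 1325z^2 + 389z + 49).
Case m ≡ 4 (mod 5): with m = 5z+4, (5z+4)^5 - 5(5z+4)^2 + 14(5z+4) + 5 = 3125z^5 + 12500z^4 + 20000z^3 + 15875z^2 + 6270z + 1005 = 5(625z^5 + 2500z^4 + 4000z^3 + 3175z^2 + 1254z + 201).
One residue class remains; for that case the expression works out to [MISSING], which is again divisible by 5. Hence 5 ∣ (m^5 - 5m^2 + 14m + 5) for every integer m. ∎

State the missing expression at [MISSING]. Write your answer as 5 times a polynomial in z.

5(625z^5 + 1250z^4 + 1000z^3 + 375z^2 + 74z + 9)

The residues treated are {1, 0, 3, 4}, so the missing case is m ≡ 2 (mod 5); write m = 5z+2.
Then (5z+2)^5 - 5(5z+2)^2 + 14(5z+2) + 5 = 3125z^5 + 6250z^4 + 5000z^3 + 1875z^2 + 370z + 45 = 5(625z^5 + 1250z^4 + 1000z^3 + 375z^2 + 74z + 9).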